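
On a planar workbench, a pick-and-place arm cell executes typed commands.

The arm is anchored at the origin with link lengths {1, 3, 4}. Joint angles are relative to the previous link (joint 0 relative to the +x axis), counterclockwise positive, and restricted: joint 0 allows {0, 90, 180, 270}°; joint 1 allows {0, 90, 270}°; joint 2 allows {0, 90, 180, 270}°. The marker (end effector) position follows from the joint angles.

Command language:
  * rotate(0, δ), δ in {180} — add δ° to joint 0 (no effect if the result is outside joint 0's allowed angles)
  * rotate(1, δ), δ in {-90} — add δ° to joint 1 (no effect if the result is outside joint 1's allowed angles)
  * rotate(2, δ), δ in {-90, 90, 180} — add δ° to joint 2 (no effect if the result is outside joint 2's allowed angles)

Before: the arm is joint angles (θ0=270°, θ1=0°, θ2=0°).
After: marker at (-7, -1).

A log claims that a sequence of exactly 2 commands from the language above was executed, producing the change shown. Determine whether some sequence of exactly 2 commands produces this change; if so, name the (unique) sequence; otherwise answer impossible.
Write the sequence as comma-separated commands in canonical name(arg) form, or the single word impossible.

t0: joint angles (θ0=270°, θ1=0°, θ2=0°)
t=1 rotate(1, -90) ⇒ joint angles (θ0=270°, θ1=270°, θ2=0°)
t=2 rotate(1, -90) ⇒ joint angles (θ0=270°, θ1=270°, θ2=0°)
all 25 alternatives checked — unique.

rotate(1, -90), rotate(1, -90)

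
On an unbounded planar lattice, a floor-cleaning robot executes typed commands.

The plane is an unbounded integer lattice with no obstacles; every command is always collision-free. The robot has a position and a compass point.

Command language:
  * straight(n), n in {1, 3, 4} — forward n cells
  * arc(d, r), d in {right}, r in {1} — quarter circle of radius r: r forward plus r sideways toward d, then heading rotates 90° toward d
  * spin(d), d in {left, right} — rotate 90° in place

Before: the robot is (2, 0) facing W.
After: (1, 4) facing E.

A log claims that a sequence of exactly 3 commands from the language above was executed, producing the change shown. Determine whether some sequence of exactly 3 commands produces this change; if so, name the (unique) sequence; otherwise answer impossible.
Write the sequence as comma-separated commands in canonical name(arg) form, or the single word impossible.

arc(right, 1), straight(3), spin(right)

key: running spin(right) before arc(right, 1) would end elsewhere — order is forced
from: (2, 0) facing W
1. arc(right, 1) → (1, 1) facing N
2. straight(3) → (1, 4) facing N
3. spin(right) → (1, 4) facing E
uniquely the one of 216 3-step routes that fits.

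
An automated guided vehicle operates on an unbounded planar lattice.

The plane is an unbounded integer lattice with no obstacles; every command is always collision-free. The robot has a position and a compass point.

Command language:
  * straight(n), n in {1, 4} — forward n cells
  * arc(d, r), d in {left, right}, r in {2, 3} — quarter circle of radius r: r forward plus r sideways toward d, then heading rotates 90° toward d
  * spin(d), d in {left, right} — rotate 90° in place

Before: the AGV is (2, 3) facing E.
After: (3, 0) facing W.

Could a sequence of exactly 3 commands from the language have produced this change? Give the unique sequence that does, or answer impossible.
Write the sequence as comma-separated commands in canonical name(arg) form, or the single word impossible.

key: cell and facing (now W) both changed — the 3 commands mix motion and turning
start: (2, 3) facing E
t=1 straight(4) ⇒ (6, 3) facing E
t=2 spin(right) ⇒ (6, 3) facing S
t=3 arc(right, 3) ⇒ (3, 0) facing W
no other 3-command option fits: unique.

straight(4), spin(right), arc(right, 3)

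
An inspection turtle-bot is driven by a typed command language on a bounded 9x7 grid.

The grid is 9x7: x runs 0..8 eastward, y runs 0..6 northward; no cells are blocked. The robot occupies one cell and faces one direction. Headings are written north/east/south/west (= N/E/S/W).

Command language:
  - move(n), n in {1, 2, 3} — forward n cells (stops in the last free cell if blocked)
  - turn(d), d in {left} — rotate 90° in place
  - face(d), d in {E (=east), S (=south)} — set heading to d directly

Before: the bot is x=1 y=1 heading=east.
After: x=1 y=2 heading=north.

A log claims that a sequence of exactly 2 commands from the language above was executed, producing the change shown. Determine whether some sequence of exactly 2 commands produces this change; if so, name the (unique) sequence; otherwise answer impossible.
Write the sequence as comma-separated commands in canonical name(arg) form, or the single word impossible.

key: cell and facing (now N) both changed — the 2 commands mix motion and turning
start: x=1 y=1 heading=east
t=1 turn(left) ⇒ x=1 y=1 heading=north
t=2 move(1) ⇒ x=1 y=2 heading=north
all 36 alternatives checked — unique.

turn(left), move(1)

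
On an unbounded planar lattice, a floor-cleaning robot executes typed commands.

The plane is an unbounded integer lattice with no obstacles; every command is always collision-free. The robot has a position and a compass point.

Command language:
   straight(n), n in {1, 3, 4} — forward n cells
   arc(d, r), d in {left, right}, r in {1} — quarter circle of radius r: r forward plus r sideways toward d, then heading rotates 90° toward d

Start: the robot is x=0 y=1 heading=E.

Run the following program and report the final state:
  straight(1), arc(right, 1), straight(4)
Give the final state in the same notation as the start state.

from: x=0 y=1 heading=E
step 1 (straight(1)): x=1 y=1 heading=E
step 2 (arc(right, 1)): x=2 y=0 heading=S
step 3 (straight(4)): x=2 y=-4 heading=S

x=2 y=-4 heading=S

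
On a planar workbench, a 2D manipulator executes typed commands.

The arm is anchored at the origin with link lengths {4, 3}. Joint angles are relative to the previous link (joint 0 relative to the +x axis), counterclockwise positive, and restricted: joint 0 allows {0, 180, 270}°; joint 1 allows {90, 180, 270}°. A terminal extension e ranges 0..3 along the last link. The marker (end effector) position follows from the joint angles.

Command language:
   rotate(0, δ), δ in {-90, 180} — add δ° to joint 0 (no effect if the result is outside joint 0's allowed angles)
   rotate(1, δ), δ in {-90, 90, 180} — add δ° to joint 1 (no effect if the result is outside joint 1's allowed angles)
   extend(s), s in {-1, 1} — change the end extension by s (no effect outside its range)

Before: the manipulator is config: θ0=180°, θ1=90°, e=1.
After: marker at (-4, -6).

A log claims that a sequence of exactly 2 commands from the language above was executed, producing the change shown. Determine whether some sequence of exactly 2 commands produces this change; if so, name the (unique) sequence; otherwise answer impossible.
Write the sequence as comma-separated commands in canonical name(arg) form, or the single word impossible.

start: config: θ0=180°, θ1=90°, e=1
step 1 (extend(1)): config: θ0=180°, θ1=90°, e=2
step 2 (extend(1)): config: θ0=180°, θ1=90°, e=3
no rival 2-sequence matches.

extend(1), extend(1)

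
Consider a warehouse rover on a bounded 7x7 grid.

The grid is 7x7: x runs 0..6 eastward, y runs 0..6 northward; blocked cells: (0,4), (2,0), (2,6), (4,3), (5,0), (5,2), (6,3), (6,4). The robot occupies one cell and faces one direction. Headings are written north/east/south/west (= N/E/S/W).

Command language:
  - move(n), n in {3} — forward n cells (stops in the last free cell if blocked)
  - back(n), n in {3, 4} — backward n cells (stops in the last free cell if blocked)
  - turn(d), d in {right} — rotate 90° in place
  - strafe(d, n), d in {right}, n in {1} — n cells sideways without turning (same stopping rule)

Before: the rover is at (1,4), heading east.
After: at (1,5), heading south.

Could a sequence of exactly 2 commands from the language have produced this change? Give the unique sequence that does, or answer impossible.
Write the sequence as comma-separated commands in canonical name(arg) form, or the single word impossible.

all 25 sequences checked — none match.

impossible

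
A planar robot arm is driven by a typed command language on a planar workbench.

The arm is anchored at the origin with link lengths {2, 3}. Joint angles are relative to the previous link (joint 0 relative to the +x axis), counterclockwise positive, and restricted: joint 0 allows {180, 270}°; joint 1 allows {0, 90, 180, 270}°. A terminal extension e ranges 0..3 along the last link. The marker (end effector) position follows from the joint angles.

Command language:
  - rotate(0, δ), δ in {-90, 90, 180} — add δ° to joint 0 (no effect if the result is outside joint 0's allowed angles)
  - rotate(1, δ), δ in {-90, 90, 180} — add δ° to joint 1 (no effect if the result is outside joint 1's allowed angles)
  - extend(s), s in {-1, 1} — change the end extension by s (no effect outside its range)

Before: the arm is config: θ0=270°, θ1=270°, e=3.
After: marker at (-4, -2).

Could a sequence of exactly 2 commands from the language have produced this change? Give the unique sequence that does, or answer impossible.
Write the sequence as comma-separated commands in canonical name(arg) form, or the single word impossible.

extend(-1), extend(-1)

t0: config: θ0=270°, θ1=270°, e=3
1. extend(-1) → config: θ0=270°, θ1=270°, e=2
2. extend(-1) → config: θ0=270°, θ1=270°, e=1
no rival 2-sequence matches.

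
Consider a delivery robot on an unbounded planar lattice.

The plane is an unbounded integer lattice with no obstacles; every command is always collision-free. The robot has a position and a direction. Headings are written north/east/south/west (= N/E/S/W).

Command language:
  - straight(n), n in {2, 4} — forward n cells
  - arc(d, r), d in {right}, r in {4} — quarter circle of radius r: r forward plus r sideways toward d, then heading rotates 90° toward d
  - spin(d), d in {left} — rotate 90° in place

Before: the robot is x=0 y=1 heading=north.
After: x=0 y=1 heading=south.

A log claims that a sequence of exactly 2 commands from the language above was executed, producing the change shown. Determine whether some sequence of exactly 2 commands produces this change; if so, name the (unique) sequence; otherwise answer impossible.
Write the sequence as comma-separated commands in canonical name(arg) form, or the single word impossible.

key: parked at (0,1) the whole time — nothing moves the robot
start: x=0 y=1 heading=north
t=1 spin(left) ⇒ x=0 y=1 heading=west
t=2 spin(left) ⇒ x=0 y=1 heading=south
uniquely the one of 16 2-step routes that fits.

spin(left), spin(left)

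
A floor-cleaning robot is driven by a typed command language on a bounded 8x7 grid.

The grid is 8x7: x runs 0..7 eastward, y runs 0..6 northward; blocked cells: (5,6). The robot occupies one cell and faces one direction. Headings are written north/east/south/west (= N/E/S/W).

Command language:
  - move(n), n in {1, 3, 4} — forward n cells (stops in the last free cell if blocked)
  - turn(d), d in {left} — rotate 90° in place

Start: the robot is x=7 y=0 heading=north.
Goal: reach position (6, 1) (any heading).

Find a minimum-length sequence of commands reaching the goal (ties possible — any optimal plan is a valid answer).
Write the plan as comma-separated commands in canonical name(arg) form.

t0: x=7 y=0 heading=north
step 1 (move(1)): x=7 y=1 heading=north
step 2 (turn(left)): x=7 y=1 heading=west
step 3 (move(1)): x=6 y=1 heading=west
minimal: 3 command(s), checked below 3.

move(1), turn(left), move(1)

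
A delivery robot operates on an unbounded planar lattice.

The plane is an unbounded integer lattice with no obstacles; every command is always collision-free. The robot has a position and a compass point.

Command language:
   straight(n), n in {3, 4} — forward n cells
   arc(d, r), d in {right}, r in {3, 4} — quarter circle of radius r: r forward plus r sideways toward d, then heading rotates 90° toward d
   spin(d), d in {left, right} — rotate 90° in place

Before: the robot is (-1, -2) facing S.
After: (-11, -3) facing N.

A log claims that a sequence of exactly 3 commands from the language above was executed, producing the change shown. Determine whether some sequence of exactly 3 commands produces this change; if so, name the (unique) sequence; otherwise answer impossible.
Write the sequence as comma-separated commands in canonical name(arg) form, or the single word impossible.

arc(right, 4), straight(3), arc(right, 3)

key: running arc(right, 3) before arc(right, 4) would end elsewhere — order is forced
begin: (-1, -2) facing S
1. arc(right, 4) → (-5, -6) facing W
2. straight(3) → (-8, -6) facing W
3. arc(right, 3) → (-11, -3) facing N
no rival 3-sequence matches.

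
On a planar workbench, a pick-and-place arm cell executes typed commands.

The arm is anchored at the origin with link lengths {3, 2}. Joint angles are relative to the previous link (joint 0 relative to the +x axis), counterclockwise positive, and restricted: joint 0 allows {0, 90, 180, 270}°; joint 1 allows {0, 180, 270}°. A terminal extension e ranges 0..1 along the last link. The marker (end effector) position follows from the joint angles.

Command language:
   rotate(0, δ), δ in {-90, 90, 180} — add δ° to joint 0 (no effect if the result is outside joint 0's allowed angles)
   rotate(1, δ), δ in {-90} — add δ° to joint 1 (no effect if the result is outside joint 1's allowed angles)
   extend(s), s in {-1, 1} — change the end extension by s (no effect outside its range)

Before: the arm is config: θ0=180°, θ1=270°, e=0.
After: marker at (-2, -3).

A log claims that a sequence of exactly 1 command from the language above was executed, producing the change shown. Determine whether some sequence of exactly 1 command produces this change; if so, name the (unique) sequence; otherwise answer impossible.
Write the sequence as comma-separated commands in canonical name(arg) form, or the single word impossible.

start: config: θ0=180°, θ1=270°, e=0
t=1 rotate(0, 90) ⇒ config: θ0=270°, θ1=270°, e=0
all 6 alternatives checked — unique.

rotate(0, 90)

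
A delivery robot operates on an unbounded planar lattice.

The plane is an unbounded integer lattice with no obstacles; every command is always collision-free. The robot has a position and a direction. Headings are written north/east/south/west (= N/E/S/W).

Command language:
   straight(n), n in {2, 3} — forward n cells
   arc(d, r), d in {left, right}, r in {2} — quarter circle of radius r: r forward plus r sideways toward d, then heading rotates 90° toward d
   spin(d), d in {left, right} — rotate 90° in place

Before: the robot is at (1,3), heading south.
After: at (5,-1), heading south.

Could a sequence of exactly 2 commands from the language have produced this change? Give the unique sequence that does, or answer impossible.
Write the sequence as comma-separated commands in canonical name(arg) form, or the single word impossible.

arc(left, 2), arc(right, 2)

key: order matters: swapping arc(left, 2) and arc(right, 2) lands elsewhere
initial: at (1,3), heading south
1. arc(left, 2) → at (3,1), heading east
2. arc(right, 2) → at (5,-1), heading south
no other 2-command option fits: unique.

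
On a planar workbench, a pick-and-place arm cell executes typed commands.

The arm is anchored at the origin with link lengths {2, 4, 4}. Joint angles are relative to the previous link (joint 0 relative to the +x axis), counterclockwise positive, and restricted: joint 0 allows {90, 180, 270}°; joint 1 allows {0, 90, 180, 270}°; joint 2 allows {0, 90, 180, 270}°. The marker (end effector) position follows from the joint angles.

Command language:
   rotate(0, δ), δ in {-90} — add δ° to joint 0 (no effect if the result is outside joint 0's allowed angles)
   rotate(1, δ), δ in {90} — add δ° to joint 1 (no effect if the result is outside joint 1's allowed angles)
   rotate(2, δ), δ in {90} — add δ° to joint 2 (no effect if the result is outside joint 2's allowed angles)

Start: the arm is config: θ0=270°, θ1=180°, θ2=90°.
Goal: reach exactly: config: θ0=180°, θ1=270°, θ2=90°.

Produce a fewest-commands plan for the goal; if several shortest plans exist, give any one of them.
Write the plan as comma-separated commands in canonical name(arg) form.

t0: config: θ0=270°, θ1=180°, θ2=90°
step 1 (rotate(0, -90)): config: θ0=180°, θ1=180°, θ2=90°
step 2 (rotate(1, 90)): config: θ0=180°, θ1=270°, θ2=90°
no 1-step plan works, so 2 is optimal.

rotate(0, -90), rotate(1, 90)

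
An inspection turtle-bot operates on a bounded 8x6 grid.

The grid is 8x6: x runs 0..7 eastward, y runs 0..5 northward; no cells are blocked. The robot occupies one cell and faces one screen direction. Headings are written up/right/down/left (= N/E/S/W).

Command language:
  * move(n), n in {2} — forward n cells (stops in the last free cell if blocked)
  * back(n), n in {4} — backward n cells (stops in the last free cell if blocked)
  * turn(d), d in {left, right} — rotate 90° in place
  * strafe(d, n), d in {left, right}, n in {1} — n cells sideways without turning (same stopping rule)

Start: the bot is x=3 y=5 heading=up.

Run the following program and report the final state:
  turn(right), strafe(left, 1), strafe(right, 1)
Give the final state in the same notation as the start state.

initial: x=3 y=5 heading=up
1. turn(right) → x=3 y=5 heading=right
2. strafe(left, 1) → x=3 y=5 heading=right
3. strafe(right, 1) → x=3 y=4 heading=right

x=3 y=4 heading=right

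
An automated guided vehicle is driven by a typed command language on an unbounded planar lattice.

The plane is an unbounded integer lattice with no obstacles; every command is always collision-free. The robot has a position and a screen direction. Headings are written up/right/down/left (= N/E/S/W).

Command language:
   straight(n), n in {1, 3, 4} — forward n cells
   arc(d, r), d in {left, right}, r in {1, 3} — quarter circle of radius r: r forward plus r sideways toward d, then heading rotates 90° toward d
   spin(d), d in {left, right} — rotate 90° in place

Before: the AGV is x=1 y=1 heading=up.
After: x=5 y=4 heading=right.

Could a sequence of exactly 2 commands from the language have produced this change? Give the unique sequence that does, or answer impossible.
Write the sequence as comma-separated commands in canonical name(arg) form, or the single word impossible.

arc(right, 3), straight(1)

key: running straight(1) before arc(right, 3) would end elsewhere — order is forced
begin: x=1 y=1 heading=up
1. arc(right, 3) → x=4 y=4 heading=right
2. straight(1) → x=5 y=4 heading=right
all 81 alternatives checked — unique.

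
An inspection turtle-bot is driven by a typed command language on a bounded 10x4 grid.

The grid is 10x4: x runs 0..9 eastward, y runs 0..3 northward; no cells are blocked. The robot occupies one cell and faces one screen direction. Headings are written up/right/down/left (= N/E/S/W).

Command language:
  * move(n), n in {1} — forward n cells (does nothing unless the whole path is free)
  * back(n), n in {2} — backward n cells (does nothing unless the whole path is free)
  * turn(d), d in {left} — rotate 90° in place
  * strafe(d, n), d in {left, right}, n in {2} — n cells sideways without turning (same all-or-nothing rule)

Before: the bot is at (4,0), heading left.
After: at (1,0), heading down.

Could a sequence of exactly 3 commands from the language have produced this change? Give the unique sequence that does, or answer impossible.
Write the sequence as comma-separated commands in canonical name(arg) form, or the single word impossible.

key: cell and facing (now S) both changed — the 3 commands mix motion and turning
begin: at (4,0), heading left
1. move(1) → at (3,0), heading left
2. turn(left) → at (3,0), heading down
3. strafe(right, 2) → at (1,0), heading down
uniquely the one of 125 3-step routes that fits.

move(1), turn(left), strafe(right, 2)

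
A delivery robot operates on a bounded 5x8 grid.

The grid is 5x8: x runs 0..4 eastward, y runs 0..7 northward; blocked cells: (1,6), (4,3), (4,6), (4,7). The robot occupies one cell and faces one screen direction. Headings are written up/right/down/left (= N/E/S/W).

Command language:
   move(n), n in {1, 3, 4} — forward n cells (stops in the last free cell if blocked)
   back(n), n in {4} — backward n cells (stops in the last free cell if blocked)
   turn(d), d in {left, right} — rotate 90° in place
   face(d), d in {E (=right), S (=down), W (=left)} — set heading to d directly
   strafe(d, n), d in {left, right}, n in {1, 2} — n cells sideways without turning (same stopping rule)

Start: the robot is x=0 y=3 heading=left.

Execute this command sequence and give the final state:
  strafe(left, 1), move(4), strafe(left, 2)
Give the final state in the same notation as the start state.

x=0 y=0 heading=left

from: x=0 y=3 heading=left
step 1 (strafe(left, 1)): x=0 y=2 heading=left
step 2 (move(4)): x=0 y=2 heading=left
step 3 (strafe(left, 2)): x=0 y=0 heading=left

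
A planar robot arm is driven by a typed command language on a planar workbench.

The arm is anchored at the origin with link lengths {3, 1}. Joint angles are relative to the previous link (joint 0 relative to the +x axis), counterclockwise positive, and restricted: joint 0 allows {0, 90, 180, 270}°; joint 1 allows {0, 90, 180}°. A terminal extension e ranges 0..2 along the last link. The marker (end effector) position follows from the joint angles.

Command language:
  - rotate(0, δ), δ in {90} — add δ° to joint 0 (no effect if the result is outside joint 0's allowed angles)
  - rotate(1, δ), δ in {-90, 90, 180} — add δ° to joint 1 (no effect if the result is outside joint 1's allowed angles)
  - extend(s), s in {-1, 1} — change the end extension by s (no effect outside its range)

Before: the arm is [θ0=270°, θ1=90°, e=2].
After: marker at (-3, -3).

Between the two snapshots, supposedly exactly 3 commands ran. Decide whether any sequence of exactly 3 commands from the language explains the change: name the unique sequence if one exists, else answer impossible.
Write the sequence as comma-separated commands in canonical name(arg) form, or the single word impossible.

start: [θ0=270°, θ1=90°, e=2]
1. rotate(0, 90) → [θ0=0°, θ1=90°, e=2]
2. rotate(0, 90) → [θ0=90°, θ1=90°, e=2]
3. rotate(0, 90) → [θ0=180°, θ1=90°, e=2]
uniquely the one of 216 3-step routes that fits.

rotate(0, 90), rotate(0, 90), rotate(0, 90)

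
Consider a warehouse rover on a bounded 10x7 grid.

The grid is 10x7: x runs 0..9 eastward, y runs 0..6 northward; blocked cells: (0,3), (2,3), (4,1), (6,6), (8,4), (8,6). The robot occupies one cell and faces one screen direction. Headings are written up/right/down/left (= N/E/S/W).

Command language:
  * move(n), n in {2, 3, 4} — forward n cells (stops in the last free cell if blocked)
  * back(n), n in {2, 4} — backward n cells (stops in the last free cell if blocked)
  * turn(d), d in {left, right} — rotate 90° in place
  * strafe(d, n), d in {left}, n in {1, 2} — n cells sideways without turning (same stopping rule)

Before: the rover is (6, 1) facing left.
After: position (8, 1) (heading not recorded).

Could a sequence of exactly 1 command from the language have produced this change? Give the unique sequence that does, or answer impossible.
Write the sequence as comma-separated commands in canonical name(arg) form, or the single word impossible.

t0: (6, 1) facing left
1. back(2) → (8, 1) facing left
no rival 1-sequence matches.

back(2)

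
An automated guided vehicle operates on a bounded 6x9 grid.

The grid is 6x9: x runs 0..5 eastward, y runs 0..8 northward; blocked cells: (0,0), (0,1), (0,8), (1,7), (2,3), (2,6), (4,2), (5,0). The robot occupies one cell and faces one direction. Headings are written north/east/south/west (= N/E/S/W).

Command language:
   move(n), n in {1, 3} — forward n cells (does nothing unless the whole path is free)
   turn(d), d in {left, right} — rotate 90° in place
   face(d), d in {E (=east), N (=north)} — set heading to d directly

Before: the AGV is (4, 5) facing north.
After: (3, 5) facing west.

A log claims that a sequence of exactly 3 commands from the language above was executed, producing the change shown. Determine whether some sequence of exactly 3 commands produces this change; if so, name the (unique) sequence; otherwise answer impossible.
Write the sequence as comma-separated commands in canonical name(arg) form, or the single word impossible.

key: position moved to (3,5) AND the heading swung to W — translation plus rotation needed
from: (4, 5) facing north
t=1 face(N) ⇒ (4, 5) facing north
t=2 turn(left) ⇒ (4, 5) facing west
t=3 move(1) ⇒ (3, 5) facing west
no rival 3-sequence matches.

face(N), turn(left), move(1)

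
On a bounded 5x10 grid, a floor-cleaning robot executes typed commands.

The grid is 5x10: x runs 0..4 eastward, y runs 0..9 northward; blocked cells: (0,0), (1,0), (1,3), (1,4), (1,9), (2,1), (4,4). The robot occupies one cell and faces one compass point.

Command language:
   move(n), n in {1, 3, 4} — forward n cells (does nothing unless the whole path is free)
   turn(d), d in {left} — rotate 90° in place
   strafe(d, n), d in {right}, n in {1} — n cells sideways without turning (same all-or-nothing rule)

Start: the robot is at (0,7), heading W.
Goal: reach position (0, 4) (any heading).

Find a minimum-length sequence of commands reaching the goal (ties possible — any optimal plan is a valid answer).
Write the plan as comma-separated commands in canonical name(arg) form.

turn(left), move(3)

begin: at (0,7), heading W
step 1 (turn(left)): at (0,7), heading S
step 2 (move(3)): at (0,4), heading S
nothing shorter than 2 reaches the goal.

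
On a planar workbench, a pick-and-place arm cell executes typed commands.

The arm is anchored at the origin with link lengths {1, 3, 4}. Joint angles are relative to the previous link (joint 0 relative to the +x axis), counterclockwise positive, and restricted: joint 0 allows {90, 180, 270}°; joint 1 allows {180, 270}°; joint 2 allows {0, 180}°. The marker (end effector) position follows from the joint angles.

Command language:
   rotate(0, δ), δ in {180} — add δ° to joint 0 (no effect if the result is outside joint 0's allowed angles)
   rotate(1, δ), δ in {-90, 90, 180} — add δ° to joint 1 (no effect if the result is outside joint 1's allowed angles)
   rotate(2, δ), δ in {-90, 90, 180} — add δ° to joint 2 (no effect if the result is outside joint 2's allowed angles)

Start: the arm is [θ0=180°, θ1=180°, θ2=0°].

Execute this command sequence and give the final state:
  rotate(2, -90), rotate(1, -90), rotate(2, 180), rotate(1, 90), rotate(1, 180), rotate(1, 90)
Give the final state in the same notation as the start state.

t0: [θ0=180°, θ1=180°, θ2=0°]
[1] after rotate(2, -90): [θ0=180°, θ1=180°, θ2=0°]
[2] after rotate(1, -90): [θ0=180°, θ1=180°, θ2=0°]
[3] after rotate(2, 180): [θ0=180°, θ1=180°, θ2=180°]
[4] after rotate(1, 90): [θ0=180°, θ1=270°, θ2=180°]
[5] after rotate(1, 180): [θ0=180°, θ1=270°, θ2=180°]
[6] after rotate(1, 90): [θ0=180°, θ1=270°, θ2=180°]

[θ0=180°, θ1=270°, θ2=180°]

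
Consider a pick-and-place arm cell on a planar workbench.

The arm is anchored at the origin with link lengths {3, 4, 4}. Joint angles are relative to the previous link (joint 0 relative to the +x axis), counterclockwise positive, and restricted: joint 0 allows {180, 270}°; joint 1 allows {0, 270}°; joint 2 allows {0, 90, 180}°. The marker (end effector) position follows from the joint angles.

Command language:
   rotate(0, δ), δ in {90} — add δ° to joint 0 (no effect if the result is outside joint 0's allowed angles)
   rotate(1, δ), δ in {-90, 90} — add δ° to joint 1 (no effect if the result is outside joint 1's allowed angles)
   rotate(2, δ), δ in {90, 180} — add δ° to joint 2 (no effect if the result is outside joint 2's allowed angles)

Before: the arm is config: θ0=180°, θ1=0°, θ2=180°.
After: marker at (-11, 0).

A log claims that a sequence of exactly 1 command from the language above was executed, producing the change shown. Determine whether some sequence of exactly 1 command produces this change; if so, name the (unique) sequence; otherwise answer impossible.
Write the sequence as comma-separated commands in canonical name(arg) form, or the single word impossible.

rotate(2, 180)

start: config: θ0=180°, θ1=0°, θ2=180°
1. rotate(2, 180) → config: θ0=180°, θ1=0°, θ2=0°
no rival 1-sequence matches.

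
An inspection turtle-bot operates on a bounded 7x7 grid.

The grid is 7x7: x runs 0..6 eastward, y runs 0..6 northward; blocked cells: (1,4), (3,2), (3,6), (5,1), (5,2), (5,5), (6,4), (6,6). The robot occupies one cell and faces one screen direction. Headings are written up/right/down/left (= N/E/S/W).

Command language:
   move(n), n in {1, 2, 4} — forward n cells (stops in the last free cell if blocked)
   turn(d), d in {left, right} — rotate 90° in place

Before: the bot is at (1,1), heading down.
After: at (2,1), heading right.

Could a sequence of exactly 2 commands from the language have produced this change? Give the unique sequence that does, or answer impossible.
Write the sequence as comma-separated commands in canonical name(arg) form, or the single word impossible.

turn(left), move(1)

key: position moved to (2,1) AND the heading swung to E — translation plus rotation needed
initial: at (1,1), heading down
1. turn(left) → at (1,1), heading right
2. move(1) → at (2,1), heading right
no rival 2-sequence matches.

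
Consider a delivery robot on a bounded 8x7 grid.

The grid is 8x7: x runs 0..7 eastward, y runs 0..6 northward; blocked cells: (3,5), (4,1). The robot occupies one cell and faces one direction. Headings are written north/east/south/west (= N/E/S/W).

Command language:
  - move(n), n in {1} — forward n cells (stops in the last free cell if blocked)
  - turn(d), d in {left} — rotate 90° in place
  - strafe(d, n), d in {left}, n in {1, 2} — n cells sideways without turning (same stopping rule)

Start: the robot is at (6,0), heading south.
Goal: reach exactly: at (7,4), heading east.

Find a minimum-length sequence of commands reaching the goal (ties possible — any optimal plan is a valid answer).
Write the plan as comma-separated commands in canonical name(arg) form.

turn(left), move(1), strafe(left, 2), strafe(left, 2)

t0: at (6,0), heading south
step 1 (turn(left)): at (6,0), heading east
step 2 (move(1)): at (7,0), heading east
step 3 (strafe(left, 2)): at (7,2), heading east
step 4 (strafe(left, 2)): at (7,4), heading east
minimal: 4 command(s), checked below 4.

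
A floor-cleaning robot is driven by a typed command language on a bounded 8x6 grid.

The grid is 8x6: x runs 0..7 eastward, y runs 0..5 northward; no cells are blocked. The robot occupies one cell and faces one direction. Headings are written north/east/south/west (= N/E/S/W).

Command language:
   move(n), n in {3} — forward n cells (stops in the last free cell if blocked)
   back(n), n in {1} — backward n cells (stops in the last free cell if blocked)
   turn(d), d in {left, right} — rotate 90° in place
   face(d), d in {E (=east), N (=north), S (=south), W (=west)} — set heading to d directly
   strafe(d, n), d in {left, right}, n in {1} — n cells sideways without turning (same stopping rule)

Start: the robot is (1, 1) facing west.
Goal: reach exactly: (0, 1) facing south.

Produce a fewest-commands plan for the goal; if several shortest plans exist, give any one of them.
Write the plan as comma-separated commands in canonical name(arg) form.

begin: (1, 1) facing west
1. turn(left) → (1, 1) facing south
2. strafe(right, 1) → (0, 1) facing south
minimal: 2 command(s), checked below 2.

turn(left), strafe(right, 1)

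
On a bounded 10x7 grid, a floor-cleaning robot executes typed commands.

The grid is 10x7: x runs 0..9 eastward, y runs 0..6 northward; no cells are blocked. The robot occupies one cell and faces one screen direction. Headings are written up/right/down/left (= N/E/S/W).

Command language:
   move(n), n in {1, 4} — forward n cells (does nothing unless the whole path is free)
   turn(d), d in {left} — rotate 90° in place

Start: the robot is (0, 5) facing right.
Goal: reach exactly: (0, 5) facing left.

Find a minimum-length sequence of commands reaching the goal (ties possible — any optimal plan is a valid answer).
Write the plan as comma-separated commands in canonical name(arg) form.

turn(left), turn(left)

t0: (0, 5) facing right
step 1 (turn(left)): (0, 5) facing up
step 2 (turn(left)): (0, 5) facing left
no 1-step plan works, so 2 is optimal.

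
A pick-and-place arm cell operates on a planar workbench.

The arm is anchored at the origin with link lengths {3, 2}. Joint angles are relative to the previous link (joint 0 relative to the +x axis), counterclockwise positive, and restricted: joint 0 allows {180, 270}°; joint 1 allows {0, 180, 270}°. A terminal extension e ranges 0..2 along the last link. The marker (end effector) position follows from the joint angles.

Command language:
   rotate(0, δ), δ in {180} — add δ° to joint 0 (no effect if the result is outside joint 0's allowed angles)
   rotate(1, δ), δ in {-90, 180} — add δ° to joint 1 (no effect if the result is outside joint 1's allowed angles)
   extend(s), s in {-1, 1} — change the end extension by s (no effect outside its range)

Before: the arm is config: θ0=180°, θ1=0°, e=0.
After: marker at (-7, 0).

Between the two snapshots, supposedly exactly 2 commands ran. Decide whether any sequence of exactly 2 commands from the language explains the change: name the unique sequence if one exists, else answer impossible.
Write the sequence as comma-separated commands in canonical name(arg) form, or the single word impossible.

extend(1), extend(1)

from: config: θ0=180°, θ1=0°, e=0
[1] after extend(1): config: θ0=180°, θ1=0°, e=1
[2] after extend(1): config: θ0=180°, θ1=0°, e=2
all 25 alternatives checked — unique.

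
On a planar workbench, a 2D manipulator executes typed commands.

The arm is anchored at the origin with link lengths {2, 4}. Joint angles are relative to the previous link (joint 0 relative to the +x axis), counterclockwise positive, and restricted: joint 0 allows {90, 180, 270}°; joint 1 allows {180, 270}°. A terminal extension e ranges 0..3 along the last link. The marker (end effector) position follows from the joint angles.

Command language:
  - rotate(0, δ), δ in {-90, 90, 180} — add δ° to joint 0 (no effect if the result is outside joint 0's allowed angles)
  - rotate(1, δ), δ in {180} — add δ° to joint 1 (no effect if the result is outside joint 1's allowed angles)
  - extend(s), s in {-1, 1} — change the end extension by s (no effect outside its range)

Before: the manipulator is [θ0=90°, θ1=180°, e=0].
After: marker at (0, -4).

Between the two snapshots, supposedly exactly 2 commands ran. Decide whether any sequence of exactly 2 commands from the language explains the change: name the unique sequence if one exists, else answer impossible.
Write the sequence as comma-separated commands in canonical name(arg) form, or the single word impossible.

extend(1), extend(1)

initial: [θ0=90°, θ1=180°, e=0]
[1] after extend(1): [θ0=90°, θ1=180°, e=1]
[2] after extend(1): [θ0=90°, θ1=180°, e=2]
no other 2-command option fits: unique.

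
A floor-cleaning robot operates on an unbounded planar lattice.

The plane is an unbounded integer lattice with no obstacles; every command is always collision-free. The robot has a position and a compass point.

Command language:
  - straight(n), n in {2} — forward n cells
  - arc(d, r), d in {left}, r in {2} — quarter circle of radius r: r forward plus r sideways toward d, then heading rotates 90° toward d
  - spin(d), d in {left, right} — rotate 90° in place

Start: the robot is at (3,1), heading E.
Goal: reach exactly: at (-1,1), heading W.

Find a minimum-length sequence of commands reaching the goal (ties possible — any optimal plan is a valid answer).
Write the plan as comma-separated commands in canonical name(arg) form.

spin(left), spin(left), straight(2), straight(2)

t0: at (3,1), heading E
1. spin(left) → at (3,1), heading N
2. spin(left) → at (3,1), heading W
3. straight(2) → at (1,1), heading W
4. straight(2) → at (-1,1), heading W
shorter routes all fall short; 4 is best.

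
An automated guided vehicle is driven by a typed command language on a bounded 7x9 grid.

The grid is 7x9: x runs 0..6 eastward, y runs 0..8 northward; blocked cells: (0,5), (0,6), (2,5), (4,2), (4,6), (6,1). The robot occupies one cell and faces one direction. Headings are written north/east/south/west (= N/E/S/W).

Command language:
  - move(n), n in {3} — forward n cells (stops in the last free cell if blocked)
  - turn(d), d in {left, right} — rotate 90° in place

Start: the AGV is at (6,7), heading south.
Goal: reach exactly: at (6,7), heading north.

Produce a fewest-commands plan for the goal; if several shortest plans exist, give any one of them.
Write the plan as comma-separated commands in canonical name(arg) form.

turn(right), turn(right)

begin: at (6,7), heading south
1. turn(right) → at (6,7), heading west
2. turn(right) → at (6,7), heading north
shorter routes all fall short; 2 is best.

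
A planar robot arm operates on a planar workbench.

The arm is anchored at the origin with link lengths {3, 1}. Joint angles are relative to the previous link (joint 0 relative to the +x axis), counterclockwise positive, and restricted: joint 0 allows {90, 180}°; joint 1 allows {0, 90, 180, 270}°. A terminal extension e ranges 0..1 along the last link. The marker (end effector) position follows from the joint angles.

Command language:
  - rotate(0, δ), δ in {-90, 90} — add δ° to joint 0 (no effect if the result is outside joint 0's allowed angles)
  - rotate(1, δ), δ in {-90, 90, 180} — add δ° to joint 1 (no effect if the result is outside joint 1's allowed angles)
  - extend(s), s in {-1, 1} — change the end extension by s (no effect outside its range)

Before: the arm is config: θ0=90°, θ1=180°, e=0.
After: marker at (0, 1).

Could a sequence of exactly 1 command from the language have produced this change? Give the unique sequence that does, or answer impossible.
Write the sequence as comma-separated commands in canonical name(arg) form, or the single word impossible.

t0: config: θ0=90°, θ1=180°, e=0
step 1 (extend(1)): config: θ0=90°, θ1=180°, e=1
no rival 1-sequence matches.

extend(1)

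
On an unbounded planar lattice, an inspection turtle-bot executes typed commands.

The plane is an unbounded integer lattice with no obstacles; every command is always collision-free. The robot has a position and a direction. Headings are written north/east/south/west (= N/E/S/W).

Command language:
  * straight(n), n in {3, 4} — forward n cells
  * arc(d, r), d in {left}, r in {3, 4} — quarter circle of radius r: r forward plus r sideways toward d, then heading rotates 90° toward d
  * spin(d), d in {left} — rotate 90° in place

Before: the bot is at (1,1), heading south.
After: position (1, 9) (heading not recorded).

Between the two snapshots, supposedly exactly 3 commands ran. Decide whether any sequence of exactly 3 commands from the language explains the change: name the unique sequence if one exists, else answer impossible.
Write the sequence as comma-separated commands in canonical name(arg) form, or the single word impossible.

spin(left), arc(left, 4), arc(left, 4)

key: running arc(left, 4) before spin(left) would end elsewhere — order is forced
initial: at (1,1), heading south
step 1 (spin(left)): at (1,1), heading east
step 2 (arc(left, 4)): at (5,5), heading north
step 3 (arc(left, 4)): at (1,9), heading west
no rival 3-sequence matches.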